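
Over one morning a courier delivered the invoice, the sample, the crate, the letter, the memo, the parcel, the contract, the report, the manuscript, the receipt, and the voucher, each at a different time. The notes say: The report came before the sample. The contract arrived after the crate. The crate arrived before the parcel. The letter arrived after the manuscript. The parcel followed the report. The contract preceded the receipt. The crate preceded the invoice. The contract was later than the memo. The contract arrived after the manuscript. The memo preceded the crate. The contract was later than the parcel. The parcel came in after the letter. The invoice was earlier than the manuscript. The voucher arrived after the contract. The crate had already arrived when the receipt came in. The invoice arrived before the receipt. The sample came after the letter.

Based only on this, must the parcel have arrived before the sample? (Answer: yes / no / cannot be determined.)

No chain of stated constraints runs from the parcel to the sample, and none runs from the sample to the parcel either.
So the relative order of the parcel and the sample is not fixed by the given facts.

cannot be determined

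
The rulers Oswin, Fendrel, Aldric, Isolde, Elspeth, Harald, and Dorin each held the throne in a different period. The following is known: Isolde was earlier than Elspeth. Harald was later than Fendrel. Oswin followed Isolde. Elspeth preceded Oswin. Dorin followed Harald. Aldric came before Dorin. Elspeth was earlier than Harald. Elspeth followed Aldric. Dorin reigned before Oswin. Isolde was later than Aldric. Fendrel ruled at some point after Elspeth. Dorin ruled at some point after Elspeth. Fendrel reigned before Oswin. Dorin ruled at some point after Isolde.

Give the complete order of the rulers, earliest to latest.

The constraints fix every adjacent pair, so only one ordering works:
Aldric → Isolde → Elspeth → Fendrel → Harald → Dorin → Oswin.

Aldric, Isolde, Elspeth, Fendrel, Harald, Dorin, Oswin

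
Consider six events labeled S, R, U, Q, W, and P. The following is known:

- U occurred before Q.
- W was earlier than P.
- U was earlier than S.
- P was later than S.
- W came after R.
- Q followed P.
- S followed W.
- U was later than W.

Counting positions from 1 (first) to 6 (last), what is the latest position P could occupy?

P must come before Q — 1 event forced after it.
Everything else can be placed before P in some valid order, so P can sit as late as position 6 − 1 = 5.

5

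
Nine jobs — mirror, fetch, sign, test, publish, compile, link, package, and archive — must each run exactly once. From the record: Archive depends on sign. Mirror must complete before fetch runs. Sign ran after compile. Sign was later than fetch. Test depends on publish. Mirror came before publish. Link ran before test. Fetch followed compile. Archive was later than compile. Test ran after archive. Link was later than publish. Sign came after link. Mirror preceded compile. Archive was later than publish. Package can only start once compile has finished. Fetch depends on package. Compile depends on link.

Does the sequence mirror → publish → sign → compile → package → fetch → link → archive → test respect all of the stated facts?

no

The constraints require link before sign, but in the proposed sequence sign appears ahead of link. That one violation is enough.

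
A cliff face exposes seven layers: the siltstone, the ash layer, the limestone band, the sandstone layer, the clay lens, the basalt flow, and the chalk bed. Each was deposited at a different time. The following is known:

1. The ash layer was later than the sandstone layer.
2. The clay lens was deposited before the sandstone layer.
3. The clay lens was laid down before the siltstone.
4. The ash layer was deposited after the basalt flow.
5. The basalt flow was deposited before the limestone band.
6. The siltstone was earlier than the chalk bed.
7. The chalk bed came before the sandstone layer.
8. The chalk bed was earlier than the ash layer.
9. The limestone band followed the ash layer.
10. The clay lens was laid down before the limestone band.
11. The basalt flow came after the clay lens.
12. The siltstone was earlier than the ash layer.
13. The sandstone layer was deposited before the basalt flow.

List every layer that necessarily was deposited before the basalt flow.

the chalk bed, the clay lens, the sandstone layer, the siltstone

Directly stated before the basalt flow: the clay lens and the sandstone layer.
The chalk bed reaches the basalt flow via the chalk bed → the sandstone layer → the basalt flow.
The siltstone reaches the basalt flow via the siltstone → the chalk bed → the sandstone layer → the basalt flow.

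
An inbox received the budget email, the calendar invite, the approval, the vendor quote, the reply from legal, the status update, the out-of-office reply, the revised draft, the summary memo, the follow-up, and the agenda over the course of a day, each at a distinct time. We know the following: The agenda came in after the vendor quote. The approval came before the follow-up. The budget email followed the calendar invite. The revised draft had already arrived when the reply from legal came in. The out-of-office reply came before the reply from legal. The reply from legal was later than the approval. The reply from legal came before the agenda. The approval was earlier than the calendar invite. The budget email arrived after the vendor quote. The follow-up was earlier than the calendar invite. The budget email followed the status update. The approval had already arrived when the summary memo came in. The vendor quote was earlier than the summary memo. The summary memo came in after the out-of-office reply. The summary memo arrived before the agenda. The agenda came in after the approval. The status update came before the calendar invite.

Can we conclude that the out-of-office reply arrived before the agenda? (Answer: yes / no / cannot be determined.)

Chain the constraints: the out-of-office reply → the reply from legal → the agenda. Each link is directly stated, so the out-of-office reply comes before the agenda.

yes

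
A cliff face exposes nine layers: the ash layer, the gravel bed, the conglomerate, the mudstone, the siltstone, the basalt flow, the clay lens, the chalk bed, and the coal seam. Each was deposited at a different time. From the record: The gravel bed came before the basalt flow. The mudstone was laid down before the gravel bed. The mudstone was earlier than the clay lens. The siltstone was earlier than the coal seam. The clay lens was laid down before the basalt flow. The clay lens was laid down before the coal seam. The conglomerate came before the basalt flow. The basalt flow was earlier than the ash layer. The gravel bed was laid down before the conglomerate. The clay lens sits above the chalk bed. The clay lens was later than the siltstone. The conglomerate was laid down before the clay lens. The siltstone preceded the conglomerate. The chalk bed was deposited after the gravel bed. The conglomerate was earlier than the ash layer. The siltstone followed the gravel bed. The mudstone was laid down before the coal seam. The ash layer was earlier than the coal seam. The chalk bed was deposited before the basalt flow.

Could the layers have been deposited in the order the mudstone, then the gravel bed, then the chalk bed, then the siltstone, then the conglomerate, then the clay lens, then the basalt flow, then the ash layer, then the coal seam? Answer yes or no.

Check each stated constraint against the proposed order — e.g. the gravel bed is ahead of the basalt flow; the mudstone is ahead of the coal seam. Every pair is in the required order; nothing is violated.

yes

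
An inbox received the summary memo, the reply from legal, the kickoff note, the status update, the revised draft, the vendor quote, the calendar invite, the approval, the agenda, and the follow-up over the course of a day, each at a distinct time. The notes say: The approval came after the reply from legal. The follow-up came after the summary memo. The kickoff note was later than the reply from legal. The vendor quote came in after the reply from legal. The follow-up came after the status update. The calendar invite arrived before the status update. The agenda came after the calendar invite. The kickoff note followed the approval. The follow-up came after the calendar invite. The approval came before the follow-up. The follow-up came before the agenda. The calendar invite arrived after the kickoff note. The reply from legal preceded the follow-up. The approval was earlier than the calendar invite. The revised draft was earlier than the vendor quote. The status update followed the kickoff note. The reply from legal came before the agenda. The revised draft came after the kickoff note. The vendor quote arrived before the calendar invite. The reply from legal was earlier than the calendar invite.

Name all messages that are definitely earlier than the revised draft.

Directly stated before the revised draft: the kickoff note.
The approval reaches the revised draft via the approval → the kickoff note → the revised draft.
The reply from legal reaches the revised draft via the reply from legal → the kickoff note → the revised draft.

the approval, the kickoff note, the reply from legal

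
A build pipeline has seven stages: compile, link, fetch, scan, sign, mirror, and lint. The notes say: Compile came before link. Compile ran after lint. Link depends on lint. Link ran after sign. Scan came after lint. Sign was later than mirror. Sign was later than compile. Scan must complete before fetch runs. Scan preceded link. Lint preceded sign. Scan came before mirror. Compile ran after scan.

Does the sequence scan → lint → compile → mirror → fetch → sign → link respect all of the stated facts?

no

The constraints require lint before scan, but in the proposed sequence scan appears ahead of lint. That one violation is enough.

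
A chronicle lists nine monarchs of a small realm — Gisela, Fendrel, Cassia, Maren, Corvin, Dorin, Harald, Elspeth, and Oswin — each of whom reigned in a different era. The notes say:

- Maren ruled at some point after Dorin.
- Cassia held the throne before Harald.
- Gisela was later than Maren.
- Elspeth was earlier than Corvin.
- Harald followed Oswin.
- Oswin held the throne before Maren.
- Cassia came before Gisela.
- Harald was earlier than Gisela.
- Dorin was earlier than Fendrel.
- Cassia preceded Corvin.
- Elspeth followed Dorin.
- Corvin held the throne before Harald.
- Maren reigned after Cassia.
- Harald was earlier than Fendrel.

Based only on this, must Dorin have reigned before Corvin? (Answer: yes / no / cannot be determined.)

Chain the constraints: Dorin → Elspeth → Corvin. Each link is directly stated, so Dorin comes before Corvin.

yes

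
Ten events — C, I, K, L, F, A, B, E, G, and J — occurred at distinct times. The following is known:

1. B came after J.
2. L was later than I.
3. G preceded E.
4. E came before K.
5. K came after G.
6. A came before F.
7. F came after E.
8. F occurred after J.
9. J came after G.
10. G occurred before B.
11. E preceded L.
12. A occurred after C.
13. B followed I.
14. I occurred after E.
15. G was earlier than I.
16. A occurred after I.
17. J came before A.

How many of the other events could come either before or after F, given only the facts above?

Forced before F: A, C, E, G, I, and J.
That leaves B, K, and L with no forced order relative to F — 3.

3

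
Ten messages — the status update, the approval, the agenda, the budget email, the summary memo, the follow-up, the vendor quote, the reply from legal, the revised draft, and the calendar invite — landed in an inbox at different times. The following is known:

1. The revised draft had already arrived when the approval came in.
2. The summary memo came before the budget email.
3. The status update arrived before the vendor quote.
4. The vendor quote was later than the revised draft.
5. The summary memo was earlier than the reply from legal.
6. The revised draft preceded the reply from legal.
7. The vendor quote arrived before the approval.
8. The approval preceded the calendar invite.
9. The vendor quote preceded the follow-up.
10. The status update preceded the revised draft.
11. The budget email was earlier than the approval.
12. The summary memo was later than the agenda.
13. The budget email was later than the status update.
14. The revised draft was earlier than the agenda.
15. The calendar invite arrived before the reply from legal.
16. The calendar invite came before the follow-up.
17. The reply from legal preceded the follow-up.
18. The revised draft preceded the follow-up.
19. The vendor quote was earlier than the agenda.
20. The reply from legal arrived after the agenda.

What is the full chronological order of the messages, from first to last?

The constraints fix every adjacent pair, so only one ordering works:
the status update → the revised draft → the vendor quote → the agenda → the summary memo → the budget email → the approval → the calendar invite → the reply from legal → the follow-up.

the status update, the revised draft, the vendor quote, the agenda, the summary memo, the budget email, the approval, the calendar invite, the reply from legal, the follow-up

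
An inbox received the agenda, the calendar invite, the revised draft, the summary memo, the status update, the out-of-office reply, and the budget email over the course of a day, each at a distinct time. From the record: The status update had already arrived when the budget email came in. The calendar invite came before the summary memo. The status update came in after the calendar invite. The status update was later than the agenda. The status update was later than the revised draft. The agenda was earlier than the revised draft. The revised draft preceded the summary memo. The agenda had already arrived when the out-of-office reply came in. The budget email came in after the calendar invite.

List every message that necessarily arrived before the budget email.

the agenda, the calendar invite, the revised draft, the status update

Directly stated before the budget email: the calendar invite and the status update.
The agenda reaches the budget email via the agenda → the status update → the budget email.
The revised draft reaches the budget email via the revised draft → the status update → the budget email.
No chain forces the out-of-office reply (or any of the others) ahead of the budget email.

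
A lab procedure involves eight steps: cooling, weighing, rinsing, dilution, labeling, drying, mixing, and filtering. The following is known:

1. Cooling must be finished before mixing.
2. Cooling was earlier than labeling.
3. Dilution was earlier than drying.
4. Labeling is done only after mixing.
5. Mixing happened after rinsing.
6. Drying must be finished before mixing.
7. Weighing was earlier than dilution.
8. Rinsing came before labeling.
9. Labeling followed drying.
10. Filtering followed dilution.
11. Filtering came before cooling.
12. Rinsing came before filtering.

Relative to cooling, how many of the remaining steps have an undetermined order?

Forced before cooling: dilution, filtering, rinsing, and weighing; forced after cooling: labeling and mixing.
That leaves drying with no forced order relative to cooling — 1.

1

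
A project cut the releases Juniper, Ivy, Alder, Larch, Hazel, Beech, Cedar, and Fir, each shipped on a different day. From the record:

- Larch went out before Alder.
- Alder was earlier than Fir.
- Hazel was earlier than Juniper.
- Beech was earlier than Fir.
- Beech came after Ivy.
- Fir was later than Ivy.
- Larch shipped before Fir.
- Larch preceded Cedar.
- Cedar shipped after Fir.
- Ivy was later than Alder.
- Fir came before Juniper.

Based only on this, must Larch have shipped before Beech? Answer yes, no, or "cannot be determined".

yes

Chain the constraints: Larch → Alder → Ivy → Beech. Each link is directly stated, so Larch comes before Beech.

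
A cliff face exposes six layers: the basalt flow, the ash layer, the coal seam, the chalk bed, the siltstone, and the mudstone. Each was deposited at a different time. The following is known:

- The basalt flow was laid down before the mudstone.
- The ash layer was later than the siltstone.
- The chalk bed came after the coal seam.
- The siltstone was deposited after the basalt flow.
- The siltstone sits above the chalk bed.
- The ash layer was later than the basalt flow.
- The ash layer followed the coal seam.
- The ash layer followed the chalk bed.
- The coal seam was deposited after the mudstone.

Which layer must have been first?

The basalt flow has a chain of constraints placing it before every other layer, so the basalt flow must be first.

the basalt flow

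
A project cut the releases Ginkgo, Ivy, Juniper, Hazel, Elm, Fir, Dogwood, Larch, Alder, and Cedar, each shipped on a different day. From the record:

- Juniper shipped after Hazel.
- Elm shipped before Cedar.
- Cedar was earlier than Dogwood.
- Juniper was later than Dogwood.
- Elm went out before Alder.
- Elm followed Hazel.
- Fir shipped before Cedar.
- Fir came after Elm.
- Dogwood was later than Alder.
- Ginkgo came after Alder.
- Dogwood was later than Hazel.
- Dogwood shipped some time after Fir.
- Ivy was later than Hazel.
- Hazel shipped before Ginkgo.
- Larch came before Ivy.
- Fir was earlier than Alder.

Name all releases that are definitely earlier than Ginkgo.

Directly stated before Ginkgo: Alder and Hazel.
Elm reaches Ginkgo via Elm → Alder → Ginkgo.
Fir reaches Ginkgo via Fir → Alder → Ginkgo.
No chain forces Larch (or any of the others) ahead of Ginkgo.

Alder, Elm, Fir, Hazel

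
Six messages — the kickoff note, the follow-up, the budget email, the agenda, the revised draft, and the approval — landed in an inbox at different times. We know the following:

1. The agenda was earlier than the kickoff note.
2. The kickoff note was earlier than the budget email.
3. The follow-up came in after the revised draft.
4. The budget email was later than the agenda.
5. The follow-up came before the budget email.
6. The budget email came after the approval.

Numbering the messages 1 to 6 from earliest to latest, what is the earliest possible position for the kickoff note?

The agenda must come before the kickoff note — 1 forced predecessor.
Nothing else is forced ahead of the kickoff note, so its earliest slot is position 1 + 1 = 2.

2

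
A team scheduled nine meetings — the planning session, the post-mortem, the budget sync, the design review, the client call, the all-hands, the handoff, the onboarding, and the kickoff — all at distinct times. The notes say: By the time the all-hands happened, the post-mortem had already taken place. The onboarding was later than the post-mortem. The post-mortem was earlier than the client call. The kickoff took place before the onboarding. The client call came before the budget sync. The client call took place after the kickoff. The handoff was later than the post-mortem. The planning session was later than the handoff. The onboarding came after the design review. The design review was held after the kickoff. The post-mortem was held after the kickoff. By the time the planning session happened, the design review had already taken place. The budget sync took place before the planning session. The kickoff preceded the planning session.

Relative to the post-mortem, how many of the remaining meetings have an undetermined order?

Forced before the post-mortem: the kickoff; forced after the post-mortem: the all-hands, the budget sync, the client call, the handoff, the onboarding, and the planning session.
That leaves the design review with no forced order relative to the post-mortem — 1.

1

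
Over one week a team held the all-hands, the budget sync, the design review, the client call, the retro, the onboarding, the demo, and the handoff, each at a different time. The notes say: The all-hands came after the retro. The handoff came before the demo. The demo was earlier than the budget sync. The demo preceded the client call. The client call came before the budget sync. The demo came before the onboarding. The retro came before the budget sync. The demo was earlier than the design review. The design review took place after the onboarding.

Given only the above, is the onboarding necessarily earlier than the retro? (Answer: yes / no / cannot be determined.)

No chain of stated constraints runs from the onboarding to the retro, and none runs from the retro to the onboarding either.
So the relative order of the onboarding and the retro is not fixed by the given facts.

cannot be determined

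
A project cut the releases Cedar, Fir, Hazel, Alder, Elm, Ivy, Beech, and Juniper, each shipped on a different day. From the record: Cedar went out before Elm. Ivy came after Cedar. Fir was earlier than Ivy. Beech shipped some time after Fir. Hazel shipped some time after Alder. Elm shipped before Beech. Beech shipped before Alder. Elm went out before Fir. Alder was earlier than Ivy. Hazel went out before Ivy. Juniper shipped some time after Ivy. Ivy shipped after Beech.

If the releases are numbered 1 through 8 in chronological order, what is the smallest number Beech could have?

Cedar, Elm, and Fir must all come before Beech — 3 forced predecessors.
Nothing else is forced ahead of Beech, so its earliest slot is position 3 + 1 = 4.

4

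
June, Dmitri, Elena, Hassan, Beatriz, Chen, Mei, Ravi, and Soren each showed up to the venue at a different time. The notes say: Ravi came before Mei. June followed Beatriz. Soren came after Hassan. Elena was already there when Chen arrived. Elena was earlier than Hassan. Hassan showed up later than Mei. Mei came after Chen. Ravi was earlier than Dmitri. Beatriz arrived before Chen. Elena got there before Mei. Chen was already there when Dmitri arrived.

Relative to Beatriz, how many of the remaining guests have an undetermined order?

2

Forced after Beatriz: Chen, Dmitri, Hassan, June, Mei, and Soren.
That leaves Elena and Ravi with no forced order relative to Beatriz — 2.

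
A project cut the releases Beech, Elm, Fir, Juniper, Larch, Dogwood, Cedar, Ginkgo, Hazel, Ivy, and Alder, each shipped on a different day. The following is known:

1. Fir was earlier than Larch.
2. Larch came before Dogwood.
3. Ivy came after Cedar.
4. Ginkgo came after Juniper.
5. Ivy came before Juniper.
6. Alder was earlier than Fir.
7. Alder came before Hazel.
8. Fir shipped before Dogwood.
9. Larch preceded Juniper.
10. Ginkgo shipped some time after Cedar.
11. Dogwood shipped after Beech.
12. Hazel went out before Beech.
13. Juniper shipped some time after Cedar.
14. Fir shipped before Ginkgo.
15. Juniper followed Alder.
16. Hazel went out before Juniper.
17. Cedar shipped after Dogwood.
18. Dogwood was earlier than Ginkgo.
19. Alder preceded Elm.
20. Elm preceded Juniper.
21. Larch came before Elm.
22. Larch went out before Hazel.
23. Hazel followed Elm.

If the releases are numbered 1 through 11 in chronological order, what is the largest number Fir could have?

Fir must come before Beech, Cedar, Dogwood, Elm, Ginkgo, Hazel, Ivy, Juniper, and Larch — 9 releases forced after it.
Everything else can be placed before Fir in some valid order, so Fir can sit as late as position 11 − 9 = 2.

2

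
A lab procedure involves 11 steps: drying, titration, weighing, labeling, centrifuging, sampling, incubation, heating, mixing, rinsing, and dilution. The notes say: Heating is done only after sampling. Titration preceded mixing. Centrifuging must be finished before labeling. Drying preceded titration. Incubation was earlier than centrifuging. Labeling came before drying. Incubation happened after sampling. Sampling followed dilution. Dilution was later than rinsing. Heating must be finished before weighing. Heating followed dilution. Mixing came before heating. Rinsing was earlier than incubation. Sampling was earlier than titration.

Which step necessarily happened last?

Every other step has a chain of constraints placing it before weighing, so weighing is last.

weighing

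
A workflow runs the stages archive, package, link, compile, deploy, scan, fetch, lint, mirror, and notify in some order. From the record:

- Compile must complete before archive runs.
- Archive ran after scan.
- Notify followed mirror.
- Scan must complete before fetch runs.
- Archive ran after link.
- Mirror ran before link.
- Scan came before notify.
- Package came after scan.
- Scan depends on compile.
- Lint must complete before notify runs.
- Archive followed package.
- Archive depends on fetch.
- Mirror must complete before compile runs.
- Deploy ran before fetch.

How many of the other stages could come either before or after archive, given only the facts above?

2

Forced before archive: compile, deploy, fetch, link, mirror, package, and scan.
That leaves lint and notify with no forced order relative to archive — 2.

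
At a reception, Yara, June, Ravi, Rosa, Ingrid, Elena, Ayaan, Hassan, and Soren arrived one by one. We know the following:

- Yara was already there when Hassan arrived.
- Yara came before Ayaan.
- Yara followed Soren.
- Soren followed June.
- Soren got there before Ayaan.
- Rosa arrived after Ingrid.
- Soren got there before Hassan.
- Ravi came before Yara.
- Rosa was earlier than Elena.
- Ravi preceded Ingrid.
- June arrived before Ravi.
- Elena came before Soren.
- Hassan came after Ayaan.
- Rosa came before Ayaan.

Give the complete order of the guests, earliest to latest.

June, Ravi, Ingrid, Rosa, Elena, Soren, Yara, Ayaan, Hassan

The constraints fix every adjacent pair, so only one ordering works:
June → Ravi → Ingrid → Rosa → Elena → Soren → Yara → Ayaan → Hassan.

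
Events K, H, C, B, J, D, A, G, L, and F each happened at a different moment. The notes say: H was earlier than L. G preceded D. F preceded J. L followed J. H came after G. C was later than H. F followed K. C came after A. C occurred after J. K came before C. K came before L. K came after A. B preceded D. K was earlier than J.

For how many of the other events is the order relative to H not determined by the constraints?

Forced before H: G; forced after H: C and L.
That leaves A, B, D, F, J, and K with no forced order relative to H — 6.

6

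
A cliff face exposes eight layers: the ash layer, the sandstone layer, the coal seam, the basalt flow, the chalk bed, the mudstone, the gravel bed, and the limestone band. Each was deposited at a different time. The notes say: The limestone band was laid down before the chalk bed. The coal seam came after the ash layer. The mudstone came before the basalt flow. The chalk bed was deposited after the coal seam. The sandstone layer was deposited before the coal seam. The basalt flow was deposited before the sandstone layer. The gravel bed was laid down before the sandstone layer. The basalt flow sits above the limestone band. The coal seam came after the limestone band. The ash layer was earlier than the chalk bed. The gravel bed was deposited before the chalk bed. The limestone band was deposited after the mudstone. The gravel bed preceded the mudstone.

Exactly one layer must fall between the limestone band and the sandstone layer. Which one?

the basalt flow

Tracing the constraints gives the limestone band → the basalt flow → the sandstone layer, so the basalt flow sits after the limestone band and before the sandstone layer.
No other layer is forced both after the limestone band and before the sandstone layer.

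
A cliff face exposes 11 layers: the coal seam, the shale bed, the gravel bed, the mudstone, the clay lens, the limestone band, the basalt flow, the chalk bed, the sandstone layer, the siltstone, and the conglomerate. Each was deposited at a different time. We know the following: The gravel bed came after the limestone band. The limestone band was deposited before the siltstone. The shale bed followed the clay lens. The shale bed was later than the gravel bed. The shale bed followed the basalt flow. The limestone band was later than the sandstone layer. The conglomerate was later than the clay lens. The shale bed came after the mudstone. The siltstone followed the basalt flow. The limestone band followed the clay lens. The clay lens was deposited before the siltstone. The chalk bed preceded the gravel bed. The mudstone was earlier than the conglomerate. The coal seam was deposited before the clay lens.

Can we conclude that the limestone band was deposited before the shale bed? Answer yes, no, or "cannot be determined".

Chain the constraints: the limestone band → the gravel bed → the shale bed. Each link is directly stated, so the limestone band comes before the shale bed.

yes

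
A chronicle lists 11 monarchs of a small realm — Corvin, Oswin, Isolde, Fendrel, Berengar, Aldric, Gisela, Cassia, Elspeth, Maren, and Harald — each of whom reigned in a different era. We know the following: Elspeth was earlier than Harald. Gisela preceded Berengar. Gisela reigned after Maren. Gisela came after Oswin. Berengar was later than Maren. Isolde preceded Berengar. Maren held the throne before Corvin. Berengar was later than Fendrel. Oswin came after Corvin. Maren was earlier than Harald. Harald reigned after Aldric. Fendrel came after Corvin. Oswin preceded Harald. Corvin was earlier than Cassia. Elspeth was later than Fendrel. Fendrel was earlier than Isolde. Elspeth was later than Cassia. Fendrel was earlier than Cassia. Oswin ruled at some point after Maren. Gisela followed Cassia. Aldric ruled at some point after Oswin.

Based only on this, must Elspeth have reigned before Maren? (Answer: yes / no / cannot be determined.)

no

Tracing the constraints gives Maren → Corvin → Cassia → Elspeth, so Maren must come before Elspeth.
That means Elspeth cannot be before Maren.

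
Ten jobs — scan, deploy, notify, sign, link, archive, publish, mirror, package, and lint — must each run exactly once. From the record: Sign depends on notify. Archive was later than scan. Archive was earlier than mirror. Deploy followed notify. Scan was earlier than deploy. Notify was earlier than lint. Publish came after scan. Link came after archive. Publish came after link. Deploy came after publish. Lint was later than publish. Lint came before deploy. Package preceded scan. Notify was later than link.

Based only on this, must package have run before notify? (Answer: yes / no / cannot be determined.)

yes

Chain the constraints: package → scan → archive → link → notify. Each link is directly stated, so package comes before notify.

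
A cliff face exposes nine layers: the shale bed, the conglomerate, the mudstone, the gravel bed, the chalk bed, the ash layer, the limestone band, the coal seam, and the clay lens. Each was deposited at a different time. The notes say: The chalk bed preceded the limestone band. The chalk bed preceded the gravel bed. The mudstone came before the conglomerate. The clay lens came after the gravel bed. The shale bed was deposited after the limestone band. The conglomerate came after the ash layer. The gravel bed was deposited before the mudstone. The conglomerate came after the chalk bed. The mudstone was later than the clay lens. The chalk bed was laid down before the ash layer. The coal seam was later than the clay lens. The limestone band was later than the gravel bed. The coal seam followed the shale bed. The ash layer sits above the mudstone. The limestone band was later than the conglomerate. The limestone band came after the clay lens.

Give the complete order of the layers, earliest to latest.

the chalk bed, the gravel bed, the clay lens, the mudstone, the ash layer, the conglomerate, the limestone band, the shale bed, the coal seam

The constraints fix every adjacent pair, so only one ordering works:
the chalk bed → the gravel bed → the clay lens → the mudstone → the ash layer → the conglomerate → the limestone band → the shale bed → the coal seam.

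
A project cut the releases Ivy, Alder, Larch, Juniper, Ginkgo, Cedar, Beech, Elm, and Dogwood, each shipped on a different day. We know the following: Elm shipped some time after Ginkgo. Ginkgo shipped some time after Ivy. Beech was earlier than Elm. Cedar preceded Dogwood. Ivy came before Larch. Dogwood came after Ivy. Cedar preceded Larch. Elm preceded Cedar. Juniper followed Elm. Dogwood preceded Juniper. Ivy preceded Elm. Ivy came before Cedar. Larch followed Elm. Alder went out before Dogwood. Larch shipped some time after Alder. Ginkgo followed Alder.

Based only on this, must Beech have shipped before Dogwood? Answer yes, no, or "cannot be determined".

Chain the constraints: Beech → Elm → Cedar → Dogwood. Each link is directly stated, so Beech comes before Dogwood.

yes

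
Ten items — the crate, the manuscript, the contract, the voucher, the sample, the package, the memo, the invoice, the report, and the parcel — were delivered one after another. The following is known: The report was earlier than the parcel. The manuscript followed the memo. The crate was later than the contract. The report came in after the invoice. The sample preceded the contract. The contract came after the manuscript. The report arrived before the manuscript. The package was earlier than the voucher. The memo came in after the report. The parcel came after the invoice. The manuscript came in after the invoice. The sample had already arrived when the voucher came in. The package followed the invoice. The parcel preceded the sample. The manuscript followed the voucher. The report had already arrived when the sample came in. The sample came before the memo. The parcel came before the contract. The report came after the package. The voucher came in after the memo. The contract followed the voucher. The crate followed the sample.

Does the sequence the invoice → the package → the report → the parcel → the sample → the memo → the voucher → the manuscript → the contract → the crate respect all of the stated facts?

yes

Check each stated constraint against the proposed order — e.g. the package is ahead of the voucher; the invoice is ahead of the manuscript. Every pair is in the required order; nothing is violated.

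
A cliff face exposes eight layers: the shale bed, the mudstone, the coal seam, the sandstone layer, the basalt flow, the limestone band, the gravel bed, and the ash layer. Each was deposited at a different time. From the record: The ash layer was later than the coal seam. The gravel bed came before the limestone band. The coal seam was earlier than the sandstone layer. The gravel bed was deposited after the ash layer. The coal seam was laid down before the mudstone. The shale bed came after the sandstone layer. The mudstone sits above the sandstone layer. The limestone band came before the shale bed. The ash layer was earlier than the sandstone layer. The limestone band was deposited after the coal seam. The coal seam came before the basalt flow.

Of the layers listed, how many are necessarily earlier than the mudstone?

Directly stated before the mudstone: the coal seam and the sandstone layer.
The ash layer reaches the mudstone via the ash layer → the sandstone layer → the mudstone.
No chain forces the shale bed (or any of the others) ahead of the mudstone.
That's the ash layer, the coal seam, and the sandstone layer — 3 in all.

3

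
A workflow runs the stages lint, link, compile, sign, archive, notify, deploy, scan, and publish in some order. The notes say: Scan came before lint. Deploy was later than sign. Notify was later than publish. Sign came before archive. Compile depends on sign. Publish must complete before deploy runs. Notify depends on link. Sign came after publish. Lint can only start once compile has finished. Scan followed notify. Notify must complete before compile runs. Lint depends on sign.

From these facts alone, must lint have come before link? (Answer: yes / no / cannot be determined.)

Tracing the constraints gives link → notify → scan → lint, so link must come before lint.
That means lint cannot be before link.

no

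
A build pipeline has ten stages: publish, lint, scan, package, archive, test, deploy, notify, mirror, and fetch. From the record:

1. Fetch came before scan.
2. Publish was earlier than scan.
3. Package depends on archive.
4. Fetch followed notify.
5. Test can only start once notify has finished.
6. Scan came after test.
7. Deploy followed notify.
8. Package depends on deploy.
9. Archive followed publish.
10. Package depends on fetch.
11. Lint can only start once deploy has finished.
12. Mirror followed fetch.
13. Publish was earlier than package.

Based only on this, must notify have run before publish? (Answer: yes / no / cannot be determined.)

cannot be determined

No chain of stated constraints runs from notify to publish, and none runs from publish to notify either.
So the relative order of notify and publish is not fixed by the given facts.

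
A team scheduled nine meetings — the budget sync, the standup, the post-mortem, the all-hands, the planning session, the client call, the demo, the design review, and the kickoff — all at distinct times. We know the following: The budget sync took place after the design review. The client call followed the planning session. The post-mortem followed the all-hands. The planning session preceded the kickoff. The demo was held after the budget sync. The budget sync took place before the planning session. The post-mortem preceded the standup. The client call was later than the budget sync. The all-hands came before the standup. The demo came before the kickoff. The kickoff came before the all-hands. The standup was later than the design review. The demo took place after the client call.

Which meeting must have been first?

The design review has a chain of constraints placing it before every other meeting, so the design review must be first.

the design review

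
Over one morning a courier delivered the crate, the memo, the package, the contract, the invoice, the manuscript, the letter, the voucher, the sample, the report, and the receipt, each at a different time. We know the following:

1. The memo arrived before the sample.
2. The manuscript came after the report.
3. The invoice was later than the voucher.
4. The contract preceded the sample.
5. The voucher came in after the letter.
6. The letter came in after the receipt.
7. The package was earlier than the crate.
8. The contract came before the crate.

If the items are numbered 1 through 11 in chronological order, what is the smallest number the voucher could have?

3

The letter and the receipt must both come before the voucher — 2 forced predecessors.
Nothing else is forced ahead of the voucher, so its earliest slot is position 2 + 1 = 3.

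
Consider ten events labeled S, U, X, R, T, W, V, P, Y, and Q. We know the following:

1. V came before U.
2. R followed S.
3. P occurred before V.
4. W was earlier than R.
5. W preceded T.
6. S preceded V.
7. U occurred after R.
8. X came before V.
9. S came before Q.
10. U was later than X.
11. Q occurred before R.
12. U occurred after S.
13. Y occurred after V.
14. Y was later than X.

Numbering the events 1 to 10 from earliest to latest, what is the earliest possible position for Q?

2

S must come before Q — 1 forced predecessor.
Nothing else is forced ahead of Q, so its earliest slot is position 1 + 1 = 2.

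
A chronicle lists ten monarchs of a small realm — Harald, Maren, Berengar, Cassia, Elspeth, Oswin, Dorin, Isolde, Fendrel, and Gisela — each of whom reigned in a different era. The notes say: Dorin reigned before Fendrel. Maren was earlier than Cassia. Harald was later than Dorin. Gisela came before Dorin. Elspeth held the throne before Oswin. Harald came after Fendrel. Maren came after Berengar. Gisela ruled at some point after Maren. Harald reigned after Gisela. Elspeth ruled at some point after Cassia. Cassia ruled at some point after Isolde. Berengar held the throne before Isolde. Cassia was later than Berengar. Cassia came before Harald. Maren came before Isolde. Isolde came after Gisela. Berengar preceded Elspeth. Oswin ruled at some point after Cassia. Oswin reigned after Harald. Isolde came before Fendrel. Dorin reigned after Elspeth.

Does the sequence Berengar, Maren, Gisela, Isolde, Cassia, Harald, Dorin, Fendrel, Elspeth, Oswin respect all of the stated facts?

The constraints require Elspeth before Dorin, but in the proposed sequence Dorin appears ahead of Elspeth. That one violation is enough.

no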